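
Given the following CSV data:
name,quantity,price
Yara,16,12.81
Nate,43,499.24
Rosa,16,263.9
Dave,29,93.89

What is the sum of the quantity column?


Values in 'quantity' column:
  Row 1: 16
  Row 2: 43
  Row 3: 16
  Row 4: 29
Sum = 16 + 43 + 16 + 29 = 104

ANSWER: 104


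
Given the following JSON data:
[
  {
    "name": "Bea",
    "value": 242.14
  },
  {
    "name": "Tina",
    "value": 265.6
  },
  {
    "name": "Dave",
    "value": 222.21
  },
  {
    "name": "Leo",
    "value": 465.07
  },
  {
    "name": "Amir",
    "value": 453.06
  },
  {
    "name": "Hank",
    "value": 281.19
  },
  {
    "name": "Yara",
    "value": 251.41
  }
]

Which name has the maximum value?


Comparing values:
  Bea: 242.14
  Tina: 265.6
  Dave: 222.21
  Leo: 465.07
  Amir: 453.06
  Hank: 281.19
  Yara: 251.41
Maximum: Leo (465.07)

ANSWER: Leo


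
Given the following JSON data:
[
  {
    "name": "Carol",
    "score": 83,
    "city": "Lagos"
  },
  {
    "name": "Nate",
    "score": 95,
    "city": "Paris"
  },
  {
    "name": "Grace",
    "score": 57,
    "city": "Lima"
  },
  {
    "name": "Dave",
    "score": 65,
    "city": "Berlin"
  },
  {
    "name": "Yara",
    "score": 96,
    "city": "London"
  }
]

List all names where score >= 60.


Filtering records where score >= 60:
  Carol (score=83) -> YES
  Nate (score=95) -> YES
  Grace (score=57) -> no
  Dave (score=65) -> YES
  Yara (score=96) -> YES


ANSWER: Carol, Nate, Dave, Yara


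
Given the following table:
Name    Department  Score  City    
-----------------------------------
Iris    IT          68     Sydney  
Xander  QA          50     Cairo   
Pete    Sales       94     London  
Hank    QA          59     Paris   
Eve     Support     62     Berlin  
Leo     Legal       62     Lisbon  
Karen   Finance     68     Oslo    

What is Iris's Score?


Row 1: Iris
Score = 68

ANSWER: 68


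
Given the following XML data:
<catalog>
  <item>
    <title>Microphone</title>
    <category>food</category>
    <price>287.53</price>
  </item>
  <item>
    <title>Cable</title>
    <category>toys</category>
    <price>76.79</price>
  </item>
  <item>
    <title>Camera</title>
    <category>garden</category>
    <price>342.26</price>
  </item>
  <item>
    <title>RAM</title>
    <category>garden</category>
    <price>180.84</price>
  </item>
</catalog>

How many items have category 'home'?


Scanning <item> elements for <category>home</category>:
Count: 0

ANSWER: 0


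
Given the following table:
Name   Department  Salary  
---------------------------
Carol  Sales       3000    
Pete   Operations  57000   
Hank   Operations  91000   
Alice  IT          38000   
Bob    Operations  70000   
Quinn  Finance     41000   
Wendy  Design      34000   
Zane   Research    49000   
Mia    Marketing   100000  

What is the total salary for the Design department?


Design department members:
  Wendy: 34000
Total = 34000 = 34000

ANSWER: 34000


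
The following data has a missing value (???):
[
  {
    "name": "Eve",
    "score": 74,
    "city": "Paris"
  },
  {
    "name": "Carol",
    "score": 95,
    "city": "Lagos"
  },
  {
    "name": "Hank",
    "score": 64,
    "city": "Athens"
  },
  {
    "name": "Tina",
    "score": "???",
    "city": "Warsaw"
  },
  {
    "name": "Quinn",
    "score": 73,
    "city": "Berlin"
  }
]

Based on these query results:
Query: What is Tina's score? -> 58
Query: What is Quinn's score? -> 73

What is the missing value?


The missing value is Tina's score
From query: Tina's score = 58

ANSWER: 58


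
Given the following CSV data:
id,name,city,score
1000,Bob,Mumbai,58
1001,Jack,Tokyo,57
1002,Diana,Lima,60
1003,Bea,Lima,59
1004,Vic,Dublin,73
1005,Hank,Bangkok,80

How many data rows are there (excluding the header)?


Counting rows (excluding header):
Header: id,name,city,score
Data rows: 6

ANSWER: 6


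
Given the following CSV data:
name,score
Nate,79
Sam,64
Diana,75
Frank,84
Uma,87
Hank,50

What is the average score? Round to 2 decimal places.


Scores: 79, 64, 75, 84, 87, 50
Sum = 439
Count = 6
Average = 439 / 6 = 73.17

ANSWER: 73.17


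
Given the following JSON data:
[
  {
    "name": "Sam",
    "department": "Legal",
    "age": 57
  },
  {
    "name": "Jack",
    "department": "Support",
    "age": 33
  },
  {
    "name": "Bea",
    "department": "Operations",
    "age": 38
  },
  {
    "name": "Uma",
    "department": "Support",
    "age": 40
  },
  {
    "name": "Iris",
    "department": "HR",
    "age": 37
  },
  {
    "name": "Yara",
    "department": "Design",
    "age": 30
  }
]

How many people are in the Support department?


Scanning records for department = Support
  Record 1: Jack
  Record 3: Uma
Count: 2

ANSWER: 2


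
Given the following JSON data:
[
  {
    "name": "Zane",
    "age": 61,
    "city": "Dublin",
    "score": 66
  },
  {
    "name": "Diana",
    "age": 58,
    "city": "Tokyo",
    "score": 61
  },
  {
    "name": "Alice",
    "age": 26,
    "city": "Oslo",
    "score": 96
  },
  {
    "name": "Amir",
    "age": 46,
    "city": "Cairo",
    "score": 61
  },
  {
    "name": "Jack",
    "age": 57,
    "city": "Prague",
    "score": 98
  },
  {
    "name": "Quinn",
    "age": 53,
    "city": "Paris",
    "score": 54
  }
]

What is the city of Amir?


Looking up record where name = Amir
Record index: 3
Field 'city' = Cairo

ANSWER: Cairo


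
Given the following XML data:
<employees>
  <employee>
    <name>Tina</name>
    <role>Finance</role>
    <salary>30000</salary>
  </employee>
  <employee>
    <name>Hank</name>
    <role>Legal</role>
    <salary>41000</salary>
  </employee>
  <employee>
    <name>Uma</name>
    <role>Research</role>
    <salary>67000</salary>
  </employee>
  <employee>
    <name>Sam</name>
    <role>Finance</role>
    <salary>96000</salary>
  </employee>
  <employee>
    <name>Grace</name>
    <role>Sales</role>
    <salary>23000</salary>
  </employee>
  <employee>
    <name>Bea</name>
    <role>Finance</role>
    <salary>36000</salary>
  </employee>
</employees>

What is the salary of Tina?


Searching for <employee> with <name>Tina</name>
Found at position 1
<salary>30000</salary>

ANSWER: 30000


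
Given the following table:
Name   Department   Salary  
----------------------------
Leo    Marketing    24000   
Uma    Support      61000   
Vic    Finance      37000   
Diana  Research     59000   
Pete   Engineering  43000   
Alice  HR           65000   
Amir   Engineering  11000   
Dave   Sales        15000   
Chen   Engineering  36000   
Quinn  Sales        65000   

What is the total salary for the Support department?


Support department members:
  Uma: 61000
Total = 61000 = 61000

ANSWER: 61000


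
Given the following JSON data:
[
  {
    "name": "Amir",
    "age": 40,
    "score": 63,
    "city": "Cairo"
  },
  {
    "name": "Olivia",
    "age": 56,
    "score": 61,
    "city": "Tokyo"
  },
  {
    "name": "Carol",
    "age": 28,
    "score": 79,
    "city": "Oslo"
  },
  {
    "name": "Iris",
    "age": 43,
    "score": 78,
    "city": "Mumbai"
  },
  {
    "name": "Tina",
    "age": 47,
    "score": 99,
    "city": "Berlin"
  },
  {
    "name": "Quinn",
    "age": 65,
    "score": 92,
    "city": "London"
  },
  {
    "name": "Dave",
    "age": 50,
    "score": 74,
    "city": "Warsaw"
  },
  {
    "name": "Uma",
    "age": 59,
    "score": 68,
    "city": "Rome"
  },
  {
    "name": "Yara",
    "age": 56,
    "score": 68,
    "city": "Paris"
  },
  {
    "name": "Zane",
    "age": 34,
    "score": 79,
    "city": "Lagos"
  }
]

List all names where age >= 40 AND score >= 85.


Checking both conditions:
  Amir (age=40, score=63) -> no
  Olivia (age=56, score=61) -> no
  Carol (age=28, score=79) -> no
  Iris (age=43, score=78) -> no
  Tina (age=47, score=99) -> YES
  Quinn (age=65, score=92) -> YES
  Dave (age=50, score=74) -> no
  Uma (age=59, score=68) -> no
  Yara (age=56, score=68) -> no
  Zane (age=34, score=79) -> no


ANSWER: Tina, Quinn


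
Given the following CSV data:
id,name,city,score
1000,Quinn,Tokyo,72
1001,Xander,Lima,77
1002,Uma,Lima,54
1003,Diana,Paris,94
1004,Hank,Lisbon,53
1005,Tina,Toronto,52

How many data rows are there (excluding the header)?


Counting rows (excluding header):
Header: id,name,city,score
Data rows: 6

ANSWER: 6


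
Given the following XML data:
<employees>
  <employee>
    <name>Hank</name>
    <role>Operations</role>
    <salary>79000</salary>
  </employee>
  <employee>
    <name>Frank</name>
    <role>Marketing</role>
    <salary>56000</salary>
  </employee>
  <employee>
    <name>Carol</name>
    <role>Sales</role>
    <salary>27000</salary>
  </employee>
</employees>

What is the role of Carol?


Searching for <employee> with <name>Carol</name>
Found at position 3
<role>Sales</role>

ANSWER: Sales


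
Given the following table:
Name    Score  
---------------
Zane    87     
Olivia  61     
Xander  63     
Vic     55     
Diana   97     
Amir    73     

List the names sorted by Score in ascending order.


Sorting by Score (ascending):
  Vic: 55
  Olivia: 61
  Xander: 63
  Amir: 73
  Zane: 87
  Diana: 97


ANSWER: Vic, Olivia, Xander, Amir, Zane, Diana


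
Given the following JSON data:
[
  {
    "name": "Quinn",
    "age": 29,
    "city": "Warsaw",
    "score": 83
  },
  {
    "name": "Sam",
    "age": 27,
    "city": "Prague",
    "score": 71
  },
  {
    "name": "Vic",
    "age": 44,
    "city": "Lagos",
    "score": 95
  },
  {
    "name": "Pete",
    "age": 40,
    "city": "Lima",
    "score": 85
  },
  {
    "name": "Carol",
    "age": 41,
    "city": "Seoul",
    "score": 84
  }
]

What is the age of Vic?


Looking up record where name = Vic
Record index: 2
Field 'age' = 44

ANSWER: 44


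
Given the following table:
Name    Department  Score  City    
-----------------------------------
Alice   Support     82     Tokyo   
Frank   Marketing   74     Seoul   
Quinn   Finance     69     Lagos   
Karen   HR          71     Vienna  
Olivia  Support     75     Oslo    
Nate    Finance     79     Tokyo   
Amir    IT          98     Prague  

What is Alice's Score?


Row 1: Alice
Score = 82

ANSWER: 82


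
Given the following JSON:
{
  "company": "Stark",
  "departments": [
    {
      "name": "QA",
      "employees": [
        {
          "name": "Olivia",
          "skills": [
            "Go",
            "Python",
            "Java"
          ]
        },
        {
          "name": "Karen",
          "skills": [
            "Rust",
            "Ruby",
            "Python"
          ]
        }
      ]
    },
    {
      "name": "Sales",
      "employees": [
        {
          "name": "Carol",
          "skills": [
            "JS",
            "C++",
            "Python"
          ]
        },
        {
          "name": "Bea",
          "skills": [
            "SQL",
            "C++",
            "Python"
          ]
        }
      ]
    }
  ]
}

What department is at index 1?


Path: departments[1].name
Value: Sales

ANSWER: Sales


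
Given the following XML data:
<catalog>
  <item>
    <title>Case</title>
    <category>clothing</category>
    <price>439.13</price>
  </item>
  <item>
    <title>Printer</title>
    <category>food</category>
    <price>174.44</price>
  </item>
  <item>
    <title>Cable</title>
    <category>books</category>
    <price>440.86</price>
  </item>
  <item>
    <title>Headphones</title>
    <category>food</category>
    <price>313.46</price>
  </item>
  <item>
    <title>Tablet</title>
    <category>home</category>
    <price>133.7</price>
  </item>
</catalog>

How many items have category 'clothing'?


Scanning <item> elements for <category>clothing</category>:
  Item 1: Case -> MATCH
Count: 1

ANSWER: 1


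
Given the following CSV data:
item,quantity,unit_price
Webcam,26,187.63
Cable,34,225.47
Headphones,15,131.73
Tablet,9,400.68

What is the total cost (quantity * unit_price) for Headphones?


Row: Headphones
quantity = 15
unit_price = 131.73
total = 15 * 131.73 = 1975.95

ANSWER: 1975.95


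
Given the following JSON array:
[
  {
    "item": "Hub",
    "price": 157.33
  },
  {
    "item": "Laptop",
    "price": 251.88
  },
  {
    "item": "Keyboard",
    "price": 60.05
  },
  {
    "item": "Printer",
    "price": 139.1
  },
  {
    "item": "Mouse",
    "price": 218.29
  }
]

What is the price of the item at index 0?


Array index 0 -> Hub
price = 157.33

ANSWER: 157.33


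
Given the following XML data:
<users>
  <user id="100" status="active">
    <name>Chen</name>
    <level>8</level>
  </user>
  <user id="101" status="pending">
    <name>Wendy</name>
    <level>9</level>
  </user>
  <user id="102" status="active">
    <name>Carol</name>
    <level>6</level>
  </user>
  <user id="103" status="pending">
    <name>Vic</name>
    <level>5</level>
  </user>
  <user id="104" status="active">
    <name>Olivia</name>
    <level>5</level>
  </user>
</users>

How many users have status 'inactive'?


Counting users with status='inactive':
Count: 0

ANSWER: 0


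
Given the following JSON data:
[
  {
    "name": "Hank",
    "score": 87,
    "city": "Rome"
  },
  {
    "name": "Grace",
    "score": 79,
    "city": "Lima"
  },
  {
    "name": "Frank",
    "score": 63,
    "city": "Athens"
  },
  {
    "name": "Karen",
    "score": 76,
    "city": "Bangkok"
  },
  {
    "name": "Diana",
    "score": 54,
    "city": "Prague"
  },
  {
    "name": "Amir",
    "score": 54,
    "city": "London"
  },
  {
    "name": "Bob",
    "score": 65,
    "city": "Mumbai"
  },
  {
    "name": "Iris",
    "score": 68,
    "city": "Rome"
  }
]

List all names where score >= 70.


Filtering records where score >= 70:
  Hank (score=87) -> YES
  Grace (score=79) -> YES
  Frank (score=63) -> no
  Karen (score=76) -> YES
  Diana (score=54) -> no
  Amir (score=54) -> no
  Bob (score=65) -> no
  Iris (score=68) -> no


ANSWER: Hank, Grace, Karen


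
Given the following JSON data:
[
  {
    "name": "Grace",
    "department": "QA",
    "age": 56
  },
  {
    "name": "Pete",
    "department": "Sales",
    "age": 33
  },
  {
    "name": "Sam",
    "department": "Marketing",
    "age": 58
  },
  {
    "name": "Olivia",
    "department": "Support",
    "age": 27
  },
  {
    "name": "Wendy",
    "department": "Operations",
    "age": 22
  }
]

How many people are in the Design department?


Scanning records for department = Design
  No matches found
Count: 0

ANSWER: 0


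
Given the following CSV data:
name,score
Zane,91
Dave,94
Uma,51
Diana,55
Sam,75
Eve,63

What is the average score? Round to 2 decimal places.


Scores: 91, 94, 51, 55, 75, 63
Sum = 429
Count = 6
Average = 429 / 6 = 71.50

ANSWER: 71.50


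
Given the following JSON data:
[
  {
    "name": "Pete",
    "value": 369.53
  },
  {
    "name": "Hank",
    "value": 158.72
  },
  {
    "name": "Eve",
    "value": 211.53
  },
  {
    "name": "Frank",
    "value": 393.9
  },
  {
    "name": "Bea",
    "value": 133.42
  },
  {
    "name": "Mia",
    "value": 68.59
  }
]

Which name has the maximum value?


Comparing values:
  Pete: 369.53
  Hank: 158.72
  Eve: 211.53
  Frank: 393.9
  Bea: 133.42
  Mia: 68.59
Maximum: Frank (393.9)

ANSWER: Frank


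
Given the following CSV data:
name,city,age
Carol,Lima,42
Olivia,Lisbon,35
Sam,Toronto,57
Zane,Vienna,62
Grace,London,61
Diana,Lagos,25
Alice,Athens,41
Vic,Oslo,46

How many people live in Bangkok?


Scanning city column for 'Bangkok':
Total matches: 0

ANSWER: 0


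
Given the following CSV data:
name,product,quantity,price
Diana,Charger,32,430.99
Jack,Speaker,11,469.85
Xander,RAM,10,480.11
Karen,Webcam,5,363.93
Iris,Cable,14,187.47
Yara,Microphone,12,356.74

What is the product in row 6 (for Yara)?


Row 6: Yara
Column 'product' = Microphone

ANSWER: Microphone


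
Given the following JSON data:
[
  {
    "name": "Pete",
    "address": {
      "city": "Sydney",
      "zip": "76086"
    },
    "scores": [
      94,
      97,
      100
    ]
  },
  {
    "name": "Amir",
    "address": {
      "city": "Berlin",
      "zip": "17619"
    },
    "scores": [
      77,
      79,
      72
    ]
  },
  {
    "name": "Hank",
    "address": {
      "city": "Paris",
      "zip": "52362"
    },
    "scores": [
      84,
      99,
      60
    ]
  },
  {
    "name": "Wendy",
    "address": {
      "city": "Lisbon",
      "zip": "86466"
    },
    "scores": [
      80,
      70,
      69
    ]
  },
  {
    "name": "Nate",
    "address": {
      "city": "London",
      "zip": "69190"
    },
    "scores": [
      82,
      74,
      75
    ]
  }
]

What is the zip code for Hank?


Path: records[2].address.zip
Value: 52362

ANSWER: 52362


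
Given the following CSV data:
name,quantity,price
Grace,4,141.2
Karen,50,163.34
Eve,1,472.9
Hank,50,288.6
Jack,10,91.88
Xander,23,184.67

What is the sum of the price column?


Values in 'price' column:
  Row 1: 141.2
  Row 2: 163.34
  Row 3: 472.9
  Row 4: 288.6
  Row 5: 91.88
  Row 6: 184.67
Sum = 141.2 + 163.34 + 472.9 + 288.6 + 91.88 + 184.67 = 1342.59

ANSWER: 1342.59


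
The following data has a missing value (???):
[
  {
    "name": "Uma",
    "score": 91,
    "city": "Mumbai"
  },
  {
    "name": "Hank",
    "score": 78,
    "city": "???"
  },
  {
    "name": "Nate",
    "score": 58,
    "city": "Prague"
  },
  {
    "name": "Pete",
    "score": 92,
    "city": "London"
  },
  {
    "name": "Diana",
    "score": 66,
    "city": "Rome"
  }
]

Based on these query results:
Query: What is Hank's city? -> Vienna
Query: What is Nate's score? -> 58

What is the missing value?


The missing value is Hank's city
From query: Hank's city = Vienna

ANSWER: Vienna


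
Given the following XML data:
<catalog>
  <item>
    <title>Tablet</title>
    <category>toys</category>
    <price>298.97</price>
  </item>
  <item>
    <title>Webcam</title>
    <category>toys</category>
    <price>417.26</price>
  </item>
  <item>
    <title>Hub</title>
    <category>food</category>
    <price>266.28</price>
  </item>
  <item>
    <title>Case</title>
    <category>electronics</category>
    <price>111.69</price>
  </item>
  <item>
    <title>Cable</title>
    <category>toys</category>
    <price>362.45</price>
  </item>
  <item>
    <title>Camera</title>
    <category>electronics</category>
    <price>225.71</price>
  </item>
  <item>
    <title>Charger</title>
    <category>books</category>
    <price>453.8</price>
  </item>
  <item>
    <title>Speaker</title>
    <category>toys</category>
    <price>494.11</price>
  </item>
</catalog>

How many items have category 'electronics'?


Scanning <item> elements for <category>electronics</category>:
  Item 4: Case -> MATCH
  Item 6: Camera -> MATCH
Count: 2

ANSWER: 2


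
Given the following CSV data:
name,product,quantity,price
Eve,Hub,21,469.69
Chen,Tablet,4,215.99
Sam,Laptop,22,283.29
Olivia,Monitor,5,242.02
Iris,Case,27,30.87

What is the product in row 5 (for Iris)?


Row 5: Iris
Column 'product' = Case

ANSWER: Case


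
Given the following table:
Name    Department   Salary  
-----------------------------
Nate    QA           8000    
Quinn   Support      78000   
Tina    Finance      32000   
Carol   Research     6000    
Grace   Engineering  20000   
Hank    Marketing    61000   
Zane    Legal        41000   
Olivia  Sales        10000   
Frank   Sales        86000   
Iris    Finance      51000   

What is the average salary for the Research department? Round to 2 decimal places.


Research department members:
  Carol: 6000
Sum = 6000
Count = 1
Average = 6000 / 1 = 6000.00

ANSWER: 6000.00


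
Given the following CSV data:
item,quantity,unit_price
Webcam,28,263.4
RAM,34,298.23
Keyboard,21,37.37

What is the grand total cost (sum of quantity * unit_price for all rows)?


Computing row totals:
  Webcam: 28 * 263.4 = 7375.2
  RAM: 34 * 298.23 = 10139.82
  Keyboard: 21 * 37.37 = 784.77
Grand total = 7375.2 + 10139.82 + 784.77 = 18299.79

ANSWER: 18299.79


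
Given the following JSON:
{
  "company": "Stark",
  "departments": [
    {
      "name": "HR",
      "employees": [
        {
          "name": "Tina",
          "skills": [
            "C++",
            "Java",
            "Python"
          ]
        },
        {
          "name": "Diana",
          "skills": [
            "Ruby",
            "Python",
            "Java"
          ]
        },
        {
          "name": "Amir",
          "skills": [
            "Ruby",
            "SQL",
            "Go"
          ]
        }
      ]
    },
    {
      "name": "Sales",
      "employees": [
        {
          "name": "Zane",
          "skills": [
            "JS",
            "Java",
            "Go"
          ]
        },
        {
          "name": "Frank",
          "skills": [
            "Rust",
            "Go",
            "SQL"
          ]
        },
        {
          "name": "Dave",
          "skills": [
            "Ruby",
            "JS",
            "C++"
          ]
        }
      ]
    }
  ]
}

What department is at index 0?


Path: departments[0].name
Value: HR

ANSWER: HR


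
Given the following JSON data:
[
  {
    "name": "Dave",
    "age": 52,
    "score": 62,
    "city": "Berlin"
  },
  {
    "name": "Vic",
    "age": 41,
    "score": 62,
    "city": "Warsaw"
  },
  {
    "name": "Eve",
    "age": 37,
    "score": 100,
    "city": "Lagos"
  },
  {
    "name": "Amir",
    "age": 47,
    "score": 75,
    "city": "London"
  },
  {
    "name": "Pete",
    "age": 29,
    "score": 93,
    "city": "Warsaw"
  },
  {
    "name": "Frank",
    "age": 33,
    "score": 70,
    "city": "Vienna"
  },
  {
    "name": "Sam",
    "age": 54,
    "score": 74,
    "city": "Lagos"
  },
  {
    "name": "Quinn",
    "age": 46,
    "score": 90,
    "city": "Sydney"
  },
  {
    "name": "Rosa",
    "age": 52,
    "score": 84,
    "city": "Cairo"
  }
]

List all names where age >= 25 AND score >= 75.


Checking both conditions:
  Dave (age=52, score=62) -> no
  Vic (age=41, score=62) -> no
  Eve (age=37, score=100) -> YES
  Amir (age=47, score=75) -> YES
  Pete (age=29, score=93) -> YES
  Frank (age=33, score=70) -> no
  Sam (age=54, score=74) -> no
  Quinn (age=46, score=90) -> YES
  Rosa (age=52, score=84) -> YES


ANSWER: Eve, Amir, Pete, Quinn, Rosa


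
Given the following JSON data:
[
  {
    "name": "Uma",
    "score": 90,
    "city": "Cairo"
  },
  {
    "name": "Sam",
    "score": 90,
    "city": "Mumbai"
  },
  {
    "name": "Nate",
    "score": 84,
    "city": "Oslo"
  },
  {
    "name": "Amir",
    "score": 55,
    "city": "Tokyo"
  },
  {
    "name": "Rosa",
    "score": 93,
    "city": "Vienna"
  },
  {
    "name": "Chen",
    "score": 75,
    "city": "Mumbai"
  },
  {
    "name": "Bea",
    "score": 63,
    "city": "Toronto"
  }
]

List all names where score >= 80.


Filtering records where score >= 80:
  Uma (score=90) -> YES
  Sam (score=90) -> YES
  Nate (score=84) -> YES
  Amir (score=55) -> no
  Rosa (score=93) -> YES
  Chen (score=75) -> no
  Bea (score=63) -> no


ANSWER: Uma, Sam, Nate, Rosa


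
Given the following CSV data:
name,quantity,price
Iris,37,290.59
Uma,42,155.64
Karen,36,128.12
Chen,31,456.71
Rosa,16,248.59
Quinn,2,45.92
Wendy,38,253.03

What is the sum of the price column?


Values in 'price' column:
  Row 1: 290.59
  Row 2: 155.64
  Row 3: 128.12
  Row 4: 456.71
  Row 5: 248.59
  Row 6: 45.92
  Row 7: 253.03
Sum = 290.59 + 155.64 + 128.12 + 456.71 + 248.59 + 45.92 + 253.03 = 1578.6

ANSWER: 1578.6


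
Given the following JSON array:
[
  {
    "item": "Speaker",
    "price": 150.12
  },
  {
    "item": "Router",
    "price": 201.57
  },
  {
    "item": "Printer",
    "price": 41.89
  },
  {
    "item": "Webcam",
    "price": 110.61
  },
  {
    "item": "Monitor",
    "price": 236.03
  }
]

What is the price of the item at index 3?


Array index 3 -> Webcam
price = 110.61

ANSWER: 110.61


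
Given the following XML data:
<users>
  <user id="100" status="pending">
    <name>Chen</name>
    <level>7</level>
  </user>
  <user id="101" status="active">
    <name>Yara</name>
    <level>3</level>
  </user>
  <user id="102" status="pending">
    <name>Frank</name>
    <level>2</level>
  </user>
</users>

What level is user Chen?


Finding user: Chen
<level>7</level>

ANSWER: 7


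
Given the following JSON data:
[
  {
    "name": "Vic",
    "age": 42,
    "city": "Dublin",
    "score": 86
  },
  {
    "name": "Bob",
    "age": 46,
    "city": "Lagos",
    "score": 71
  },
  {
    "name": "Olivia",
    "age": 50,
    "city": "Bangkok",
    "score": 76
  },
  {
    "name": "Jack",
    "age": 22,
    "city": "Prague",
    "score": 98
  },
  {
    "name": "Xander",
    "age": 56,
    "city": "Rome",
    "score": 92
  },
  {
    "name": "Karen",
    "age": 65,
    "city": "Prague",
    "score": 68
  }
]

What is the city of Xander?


Looking up record where name = Xander
Record index: 4
Field 'city' = Rome

ANSWER: Rome


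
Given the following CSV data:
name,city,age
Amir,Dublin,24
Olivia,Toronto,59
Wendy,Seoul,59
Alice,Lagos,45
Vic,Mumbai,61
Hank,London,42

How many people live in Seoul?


Scanning city column for 'Seoul':
  Row 3: Wendy -> MATCH
Total matches: 1

ANSWER: 1


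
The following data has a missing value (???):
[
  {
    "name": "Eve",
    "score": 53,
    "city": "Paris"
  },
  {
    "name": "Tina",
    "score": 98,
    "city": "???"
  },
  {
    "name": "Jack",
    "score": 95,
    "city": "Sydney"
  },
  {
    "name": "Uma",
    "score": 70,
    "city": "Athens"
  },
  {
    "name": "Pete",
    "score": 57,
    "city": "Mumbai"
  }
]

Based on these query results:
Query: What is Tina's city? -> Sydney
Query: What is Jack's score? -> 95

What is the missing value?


The missing value is Tina's city
From query: Tina's city = Sydney

ANSWER: Sydney


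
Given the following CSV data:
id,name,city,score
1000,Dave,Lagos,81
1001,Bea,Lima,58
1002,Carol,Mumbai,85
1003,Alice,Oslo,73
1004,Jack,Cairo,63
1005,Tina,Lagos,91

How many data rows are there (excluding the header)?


Counting rows (excluding header):
Header: id,name,city,score
Data rows: 6

ANSWER: 6


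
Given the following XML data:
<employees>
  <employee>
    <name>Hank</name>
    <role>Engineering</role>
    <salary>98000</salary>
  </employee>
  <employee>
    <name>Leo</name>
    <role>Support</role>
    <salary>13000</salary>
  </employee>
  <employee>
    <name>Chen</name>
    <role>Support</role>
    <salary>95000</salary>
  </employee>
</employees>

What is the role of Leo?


Searching for <employee> with <name>Leo</name>
Found at position 2
<role>Support</role>

ANSWER: Support


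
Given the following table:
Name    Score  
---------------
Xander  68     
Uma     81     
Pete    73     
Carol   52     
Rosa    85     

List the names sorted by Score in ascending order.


Sorting by Score (ascending):
  Carol: 52
  Xander: 68
  Pete: 73
  Uma: 81
  Rosa: 85


ANSWER: Carol, Xander, Pete, Uma, Rosa


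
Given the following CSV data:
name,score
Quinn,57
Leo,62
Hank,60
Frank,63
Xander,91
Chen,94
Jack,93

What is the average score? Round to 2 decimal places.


Scores: 57, 62, 60, 63, 91, 94, 93
Sum = 520
Count = 7
Average = 520 / 7 = 74.29

ANSWER: 74.29


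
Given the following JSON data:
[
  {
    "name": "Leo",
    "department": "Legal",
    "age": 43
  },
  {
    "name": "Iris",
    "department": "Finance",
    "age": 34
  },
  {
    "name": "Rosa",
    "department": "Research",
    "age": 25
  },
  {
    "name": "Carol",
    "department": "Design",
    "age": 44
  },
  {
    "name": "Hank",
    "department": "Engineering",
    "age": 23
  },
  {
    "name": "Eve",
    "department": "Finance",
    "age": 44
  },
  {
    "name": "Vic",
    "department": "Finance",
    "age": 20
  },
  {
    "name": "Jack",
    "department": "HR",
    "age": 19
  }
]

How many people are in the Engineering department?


Scanning records for department = Engineering
  Record 4: Hank
Count: 1

ANSWER: 1


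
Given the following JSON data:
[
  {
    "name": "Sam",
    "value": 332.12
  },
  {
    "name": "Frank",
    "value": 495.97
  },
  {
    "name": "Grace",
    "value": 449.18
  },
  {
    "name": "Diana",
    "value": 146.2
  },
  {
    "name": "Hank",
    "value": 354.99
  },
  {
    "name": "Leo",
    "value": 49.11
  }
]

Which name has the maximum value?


Comparing values:
  Sam: 332.12
  Frank: 495.97
  Grace: 449.18
  Diana: 146.2
  Hank: 354.99
  Leo: 49.11
Maximum: Frank (495.97)

ANSWER: Frank


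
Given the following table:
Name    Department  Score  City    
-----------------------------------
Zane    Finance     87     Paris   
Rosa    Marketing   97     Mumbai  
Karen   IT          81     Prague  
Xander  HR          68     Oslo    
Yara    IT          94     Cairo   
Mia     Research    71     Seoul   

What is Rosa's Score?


Row 2: Rosa
Score = 97

ANSWER: 97


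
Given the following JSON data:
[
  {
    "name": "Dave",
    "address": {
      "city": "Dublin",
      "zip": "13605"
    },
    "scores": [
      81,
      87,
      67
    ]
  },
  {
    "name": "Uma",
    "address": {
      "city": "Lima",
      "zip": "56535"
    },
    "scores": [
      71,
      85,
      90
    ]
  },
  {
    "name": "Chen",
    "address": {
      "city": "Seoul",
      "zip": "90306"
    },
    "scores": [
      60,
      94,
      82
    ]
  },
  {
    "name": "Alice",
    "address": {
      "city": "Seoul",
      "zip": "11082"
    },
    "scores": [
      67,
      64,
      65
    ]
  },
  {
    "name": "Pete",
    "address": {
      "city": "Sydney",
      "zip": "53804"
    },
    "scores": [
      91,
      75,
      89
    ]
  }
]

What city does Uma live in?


Path: records[1].address.city
Value: Lima

ANSWER: Lima


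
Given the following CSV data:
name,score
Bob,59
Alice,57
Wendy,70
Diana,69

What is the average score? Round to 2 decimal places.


Scores: 59, 57, 70, 69
Sum = 255
Count = 4
Average = 255 / 4 = 63.75

ANSWER: 63.75


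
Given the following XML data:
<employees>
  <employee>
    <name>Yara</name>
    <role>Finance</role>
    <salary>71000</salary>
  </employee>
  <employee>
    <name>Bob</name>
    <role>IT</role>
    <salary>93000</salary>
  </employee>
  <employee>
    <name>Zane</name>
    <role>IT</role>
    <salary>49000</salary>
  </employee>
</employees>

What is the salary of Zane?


Searching for <employee> with <name>Zane</name>
Found at position 3
<salary>49000</salary>

ANSWER: 49000


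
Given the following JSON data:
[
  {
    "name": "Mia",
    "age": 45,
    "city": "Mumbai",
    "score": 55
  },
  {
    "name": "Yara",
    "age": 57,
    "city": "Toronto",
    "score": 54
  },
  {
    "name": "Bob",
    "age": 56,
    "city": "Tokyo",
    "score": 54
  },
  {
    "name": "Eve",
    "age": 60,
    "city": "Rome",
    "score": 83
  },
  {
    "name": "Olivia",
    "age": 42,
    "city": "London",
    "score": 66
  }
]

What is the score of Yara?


Looking up record where name = Yara
Record index: 1
Field 'score' = 54

ANSWER: 54


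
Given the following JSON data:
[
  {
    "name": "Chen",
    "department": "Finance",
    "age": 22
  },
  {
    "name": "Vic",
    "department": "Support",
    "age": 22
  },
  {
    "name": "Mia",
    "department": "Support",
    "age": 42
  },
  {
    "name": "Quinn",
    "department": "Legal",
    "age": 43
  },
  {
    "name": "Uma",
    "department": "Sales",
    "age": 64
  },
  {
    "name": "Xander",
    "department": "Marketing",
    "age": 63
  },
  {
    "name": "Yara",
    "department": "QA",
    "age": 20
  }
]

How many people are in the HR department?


Scanning records for department = HR
  No matches found
Count: 0

ANSWER: 0


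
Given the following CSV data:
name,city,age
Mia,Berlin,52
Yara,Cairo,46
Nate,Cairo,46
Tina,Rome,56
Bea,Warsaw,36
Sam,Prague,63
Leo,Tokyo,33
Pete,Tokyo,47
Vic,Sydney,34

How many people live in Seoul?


Scanning city column for 'Seoul':
Total matches: 0

ANSWER: 0


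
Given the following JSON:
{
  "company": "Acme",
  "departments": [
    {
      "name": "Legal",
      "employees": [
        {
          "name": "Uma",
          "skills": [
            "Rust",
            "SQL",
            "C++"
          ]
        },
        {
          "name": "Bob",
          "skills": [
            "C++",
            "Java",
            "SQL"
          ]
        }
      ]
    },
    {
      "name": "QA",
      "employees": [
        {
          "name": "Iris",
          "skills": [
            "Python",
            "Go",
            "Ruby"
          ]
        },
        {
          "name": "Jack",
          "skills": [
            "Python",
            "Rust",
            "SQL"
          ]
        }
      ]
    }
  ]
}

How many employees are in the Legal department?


Path: departments[0].employees
Count: 2

ANSWER: 2


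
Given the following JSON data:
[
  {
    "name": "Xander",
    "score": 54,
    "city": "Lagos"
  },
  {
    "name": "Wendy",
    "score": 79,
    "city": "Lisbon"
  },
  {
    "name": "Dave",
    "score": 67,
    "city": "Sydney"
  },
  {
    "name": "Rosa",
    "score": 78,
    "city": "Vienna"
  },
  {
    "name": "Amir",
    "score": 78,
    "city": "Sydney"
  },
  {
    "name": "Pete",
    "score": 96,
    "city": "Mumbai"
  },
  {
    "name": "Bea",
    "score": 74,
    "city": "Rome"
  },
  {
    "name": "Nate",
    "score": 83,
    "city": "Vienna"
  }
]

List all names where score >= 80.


Filtering records where score >= 80:
  Xander (score=54) -> no
  Wendy (score=79) -> no
  Dave (score=67) -> no
  Rosa (score=78) -> no
  Amir (score=78) -> no
  Pete (score=96) -> YES
  Bea (score=74) -> no
  Nate (score=83) -> YES


ANSWER: Pete, Nate


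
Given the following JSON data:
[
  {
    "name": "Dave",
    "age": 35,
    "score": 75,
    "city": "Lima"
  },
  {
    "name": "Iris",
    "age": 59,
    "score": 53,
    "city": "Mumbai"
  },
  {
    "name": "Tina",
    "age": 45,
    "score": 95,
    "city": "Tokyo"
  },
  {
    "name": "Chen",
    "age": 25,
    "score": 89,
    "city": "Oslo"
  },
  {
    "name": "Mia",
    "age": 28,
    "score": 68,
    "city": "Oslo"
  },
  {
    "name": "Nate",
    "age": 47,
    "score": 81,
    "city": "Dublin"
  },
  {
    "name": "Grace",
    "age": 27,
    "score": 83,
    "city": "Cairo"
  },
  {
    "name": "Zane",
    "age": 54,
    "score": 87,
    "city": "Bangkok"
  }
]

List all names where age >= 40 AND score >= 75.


Checking both conditions:
  Dave (age=35, score=75) -> no
  Iris (age=59, score=53) -> no
  Tina (age=45, score=95) -> YES
  Chen (age=25, score=89) -> no
  Mia (age=28, score=68) -> no
  Nate (age=47, score=81) -> YES
  Grace (age=27, score=83) -> no
  Zane (age=54, score=87) -> YES


ANSWER: Tina, Nate, Zane


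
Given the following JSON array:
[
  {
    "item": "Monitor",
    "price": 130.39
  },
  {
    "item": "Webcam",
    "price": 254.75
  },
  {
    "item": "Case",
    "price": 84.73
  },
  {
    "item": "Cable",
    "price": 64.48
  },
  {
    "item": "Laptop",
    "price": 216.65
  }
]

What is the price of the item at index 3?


Array index 3 -> Cable
price = 64.48

ANSWER: 64.48


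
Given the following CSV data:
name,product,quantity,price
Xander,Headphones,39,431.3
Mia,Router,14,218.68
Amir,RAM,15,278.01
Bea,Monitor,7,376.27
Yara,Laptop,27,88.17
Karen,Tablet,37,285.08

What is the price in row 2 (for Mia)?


Row 2: Mia
Column 'price' = 218.68

ANSWER: 218.68


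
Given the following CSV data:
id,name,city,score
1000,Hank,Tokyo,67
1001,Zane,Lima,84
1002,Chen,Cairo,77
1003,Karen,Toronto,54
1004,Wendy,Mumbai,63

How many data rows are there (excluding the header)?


Counting rows (excluding header):
Header: id,name,city,score
Data rows: 5

ANSWER: 5


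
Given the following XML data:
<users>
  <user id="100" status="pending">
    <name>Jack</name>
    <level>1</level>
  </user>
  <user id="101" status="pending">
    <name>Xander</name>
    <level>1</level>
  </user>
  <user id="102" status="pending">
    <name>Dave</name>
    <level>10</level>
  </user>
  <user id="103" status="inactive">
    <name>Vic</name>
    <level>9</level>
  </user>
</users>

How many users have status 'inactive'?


Counting users with status='inactive':
  Vic (id=103) -> MATCH
Count: 1

ANSWER: 1


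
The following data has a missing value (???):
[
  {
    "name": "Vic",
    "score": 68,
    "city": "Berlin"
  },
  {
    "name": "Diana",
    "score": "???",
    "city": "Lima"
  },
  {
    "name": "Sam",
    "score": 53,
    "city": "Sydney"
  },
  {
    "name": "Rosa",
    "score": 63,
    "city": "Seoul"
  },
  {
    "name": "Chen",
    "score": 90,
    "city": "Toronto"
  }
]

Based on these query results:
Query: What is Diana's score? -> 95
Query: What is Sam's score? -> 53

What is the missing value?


The missing value is Diana's score
From query: Diana's score = 95

ANSWER: 95


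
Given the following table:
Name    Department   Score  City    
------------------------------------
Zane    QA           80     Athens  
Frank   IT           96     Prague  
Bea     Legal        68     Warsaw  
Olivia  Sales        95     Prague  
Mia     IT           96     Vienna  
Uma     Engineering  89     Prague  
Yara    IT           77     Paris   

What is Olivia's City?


Row 4: Olivia
City = Prague

ANSWER: Prague


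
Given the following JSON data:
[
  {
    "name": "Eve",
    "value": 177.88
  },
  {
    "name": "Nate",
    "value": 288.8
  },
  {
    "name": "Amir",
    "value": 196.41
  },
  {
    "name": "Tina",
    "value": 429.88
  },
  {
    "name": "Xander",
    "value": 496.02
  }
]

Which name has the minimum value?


Comparing values:
  Eve: 177.88
  Nate: 288.8
  Amir: 196.41
  Tina: 429.88
  Xander: 496.02
Minimum: Eve (177.88)

ANSWER: Eve


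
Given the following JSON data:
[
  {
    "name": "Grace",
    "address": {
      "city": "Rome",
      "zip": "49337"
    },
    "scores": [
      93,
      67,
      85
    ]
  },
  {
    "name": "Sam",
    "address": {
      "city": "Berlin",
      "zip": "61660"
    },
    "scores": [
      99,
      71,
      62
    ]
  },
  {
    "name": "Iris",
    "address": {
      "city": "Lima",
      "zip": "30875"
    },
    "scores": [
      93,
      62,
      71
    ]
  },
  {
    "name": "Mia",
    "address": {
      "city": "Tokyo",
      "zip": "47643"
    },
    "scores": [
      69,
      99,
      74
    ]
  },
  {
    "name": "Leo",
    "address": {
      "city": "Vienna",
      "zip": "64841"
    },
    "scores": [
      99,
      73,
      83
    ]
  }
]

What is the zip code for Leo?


Path: records[4].address.zip
Value: 64841

ANSWER: 64841


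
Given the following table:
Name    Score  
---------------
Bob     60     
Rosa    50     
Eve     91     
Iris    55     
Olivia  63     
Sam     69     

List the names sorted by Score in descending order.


Sorting by Score (descending):
  Eve: 91
  Sam: 69
  Olivia: 63
  Bob: 60
  Iris: 55
  Rosa: 50


ANSWER: Eve, Sam, Olivia, Bob, Iris, Rosa


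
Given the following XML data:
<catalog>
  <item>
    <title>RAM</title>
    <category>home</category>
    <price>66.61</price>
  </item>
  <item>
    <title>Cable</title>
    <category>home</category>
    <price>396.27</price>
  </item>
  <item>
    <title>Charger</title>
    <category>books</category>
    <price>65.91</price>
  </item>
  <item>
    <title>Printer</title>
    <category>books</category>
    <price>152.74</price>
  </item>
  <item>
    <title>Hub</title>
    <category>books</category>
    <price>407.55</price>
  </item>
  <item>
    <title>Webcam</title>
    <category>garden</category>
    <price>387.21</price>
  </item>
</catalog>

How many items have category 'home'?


Scanning <item> elements for <category>home</category>:
  Item 1: RAM -> MATCH
  Item 2: Cable -> MATCH
Count: 2

ANSWER: 2


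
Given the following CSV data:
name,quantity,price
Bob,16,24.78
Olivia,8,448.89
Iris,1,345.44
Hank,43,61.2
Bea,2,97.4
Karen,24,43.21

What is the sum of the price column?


Values in 'price' column:
  Row 1: 24.78
  Row 2: 448.89
  Row 3: 345.44
  Row 4: 61.2
  Row 5: 97.4
  Row 6: 43.21
Sum = 24.78 + 448.89 + 345.44 + 61.2 + 97.4 + 43.21 = 1020.92

ANSWER: 1020.92


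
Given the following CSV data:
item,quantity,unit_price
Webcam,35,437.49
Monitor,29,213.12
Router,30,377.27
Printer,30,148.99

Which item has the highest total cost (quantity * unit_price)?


Computing row totals:
  Webcam: 15312.15
  Monitor: 6180.48
  Router: 11318.1
  Printer: 4469.7
Maximum: Webcam (15312.15)

ANSWER: Webcam
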